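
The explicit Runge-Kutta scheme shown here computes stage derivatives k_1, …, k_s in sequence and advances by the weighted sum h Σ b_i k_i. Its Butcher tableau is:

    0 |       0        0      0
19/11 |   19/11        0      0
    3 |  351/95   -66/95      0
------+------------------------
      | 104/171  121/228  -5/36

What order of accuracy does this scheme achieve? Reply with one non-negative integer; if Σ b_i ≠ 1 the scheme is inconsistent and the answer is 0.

3

b = (104/171, 121/228, -5/36)
c = (0, 19/11, 3)
Ac = (0, 0, -6/5)
Σ b_i: 104/171·1 + 121/228·1 + (-5/36)·1 = 1 ✓
b·c: 121/228·19/11 + (-5/36)·3 = 1/2 ✓
b·c²: 121/228·361/121 + (-5/36)·9 = 1/3 ✓
b·Ac: (-5/36)·(-6/5) = 1/6 ✓; 3 stages ⇒ order 3.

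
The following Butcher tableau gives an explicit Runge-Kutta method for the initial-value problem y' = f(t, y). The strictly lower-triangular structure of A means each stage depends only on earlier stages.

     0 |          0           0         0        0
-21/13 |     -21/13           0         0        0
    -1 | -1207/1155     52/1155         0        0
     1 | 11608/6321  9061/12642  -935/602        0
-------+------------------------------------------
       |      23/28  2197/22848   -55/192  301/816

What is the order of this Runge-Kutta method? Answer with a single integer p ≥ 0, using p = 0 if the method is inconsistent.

b = (23/28, 2197/22848, -55/192, 301/816)
c = (0, -21/13, -1, 1)
Ac = (0, 0, -4/55, 17/43)
Σ b_i: 23/28·1 + 2197/22848·1 + (-55/192)·1 + 301/816·1 = 1 ✓
b·c: 2197/22848·(-21/13) + (-55/192)·(-1) + 301/816·1 = 1/2 ✓
b·c²: 2197/22848·441/169 + (-55/192)·1 + 301/816·1 = 1/3 ✓
b·Ac: (-55/192)·(-4/55) + 301/816·17/43 = 1/6 ✓
b·c³: 2197/22848·(-9261/2197) + (-55/192)·(-1) + 301/816·1 = 1/4 ✓
b·(c∘Ac): (-55/192)·4/55 + 301/816·17/43 = 1/8 ✓
b·Ac²: (-55/192)·84/715 + 301/816·1241/3913 = 1/12 ✓
b·A²c: 301/816·34/301 = 1/24 ✓; 4 stages ⇒ order 4.

4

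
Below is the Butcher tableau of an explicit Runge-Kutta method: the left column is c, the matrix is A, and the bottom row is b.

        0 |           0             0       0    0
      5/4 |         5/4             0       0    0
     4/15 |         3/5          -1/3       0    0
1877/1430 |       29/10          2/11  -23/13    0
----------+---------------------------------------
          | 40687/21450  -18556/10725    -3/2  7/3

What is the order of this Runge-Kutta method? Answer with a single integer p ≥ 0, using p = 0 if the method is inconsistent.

b = (40687/21450, -18556/10725, -3/2, 7/3)
c = (0, 5/4, 4/15, 1877/1430)
Ac = (0, 0, -5/12, -1049/4290)
Σ b_i: 40687/21450·1 + (-18556/10725)·1 + (-3/2)·1 + 7/3·1 = 1 ✓
b·c: (-18556/10725)·5/4 + (-3/2)·4/15 + 7/3·1877/1430 = 1/2 ✓
b·c²: (-18556/10725)·25/16 + (-3/2)·16/225 + 7/3·3523129/2044900 = 247437/204490 ≠ 1/3 ⇒ order 2.
b·Ac: (-3/2)·(-5/12) + 7/3·(-1049/4290) = 2803/51480 ≠ 1/6

2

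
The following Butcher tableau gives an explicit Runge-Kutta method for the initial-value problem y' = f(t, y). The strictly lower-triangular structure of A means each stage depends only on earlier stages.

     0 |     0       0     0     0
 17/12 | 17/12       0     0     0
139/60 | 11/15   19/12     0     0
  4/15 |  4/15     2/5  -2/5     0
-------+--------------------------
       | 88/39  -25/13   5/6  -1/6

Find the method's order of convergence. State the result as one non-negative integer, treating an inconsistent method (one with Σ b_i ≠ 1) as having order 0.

1

b = (88/39, -25/13, 5/6, -1/6)
c = (0, 17/12, 139/60, 4/15)
Ac = (0, 0, 323/144, -9/25)
Σ b_i: 88/39·1 + (-25/13)·1 + 5/6·1 + (-1/6)·1 = 1 ✓
b·c: (-25/13)·17/12 + 5/6·139/60 + (-1/6)·4/15 = -3923/4680 ≠ 1/2 ⇒ order 1.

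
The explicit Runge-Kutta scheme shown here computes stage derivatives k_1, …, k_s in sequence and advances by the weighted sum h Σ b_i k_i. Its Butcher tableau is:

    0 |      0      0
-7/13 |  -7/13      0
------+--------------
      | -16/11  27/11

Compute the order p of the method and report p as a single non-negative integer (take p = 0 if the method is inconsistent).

b = (-16/11, 27/11)
c = (0, -7/13)
Σ b_i: (-16/11)·1 + 27/11·1 = 1 ✓
b·c: 27/11·(-7/13) = -189/143 ≠ 1/2 ⇒ order 1.

1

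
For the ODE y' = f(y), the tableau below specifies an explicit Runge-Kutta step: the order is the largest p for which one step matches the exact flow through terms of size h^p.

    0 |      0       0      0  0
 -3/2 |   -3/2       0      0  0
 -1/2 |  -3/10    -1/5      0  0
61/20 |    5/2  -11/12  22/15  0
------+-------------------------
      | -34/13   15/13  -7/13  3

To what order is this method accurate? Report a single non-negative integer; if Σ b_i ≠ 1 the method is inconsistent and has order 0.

b = (-34/13, 15/13, -7/13, 3)
c = (0, -3/2, -1/2, 61/20)
Ac = (0, 0, 3/10, 77/120)
Σ b_i: (-34/13)·1 + 15/13·1 + (-7/13)·1 + 3·1 = 1 ✓
b·c: 15/13·(-3/2) + (-7/13)·(-1/2) + 3·61/20 = 1999/260 ≠ 1/2 ⇒ order 1.

1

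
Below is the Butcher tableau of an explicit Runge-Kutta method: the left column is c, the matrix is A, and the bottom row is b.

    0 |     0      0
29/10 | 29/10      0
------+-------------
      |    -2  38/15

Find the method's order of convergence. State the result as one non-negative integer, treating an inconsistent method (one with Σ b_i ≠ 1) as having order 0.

0

b = (-2, 38/15)
c = (0, 29/10)
Σ b_i: (-2)·1 + 38/15·1 = 8/15 ≠ 1 ⇒ order 0.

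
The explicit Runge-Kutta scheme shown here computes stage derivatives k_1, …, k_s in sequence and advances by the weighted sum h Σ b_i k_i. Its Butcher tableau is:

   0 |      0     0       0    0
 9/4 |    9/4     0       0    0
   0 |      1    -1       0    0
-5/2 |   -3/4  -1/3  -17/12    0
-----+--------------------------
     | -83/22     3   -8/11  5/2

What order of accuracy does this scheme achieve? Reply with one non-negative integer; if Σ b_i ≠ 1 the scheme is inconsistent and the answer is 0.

2

b = (-83/22, 3, -8/11, 5/2)
c = (0, 9/4, 0, -5/2)
Ac = (0, 0, -9/4, -3/4)
Σ b_i: (-83/22)·1 + 3·1 + (-8/11)·1 + 5/2·1 = 1 ✓
b·c: 3·9/4 + 5/2·(-5/2) = 1/2 ✓
b·c²: 3·81/16 + 5/2·25/4 = 493/16 ≠ 1/3 ⇒ order 2.
b·Ac: (-8/11)·(-9/4) + 5/2·(-3/4) = -21/88 ≠ 1/6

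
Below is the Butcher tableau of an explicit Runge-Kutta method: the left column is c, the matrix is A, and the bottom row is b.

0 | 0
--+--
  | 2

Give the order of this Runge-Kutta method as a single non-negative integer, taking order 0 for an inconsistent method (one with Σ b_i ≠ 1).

0

b = (2)
c = (0)
Σ b_i: 2·1 = 2 ≠ 1 ⇒ order 0.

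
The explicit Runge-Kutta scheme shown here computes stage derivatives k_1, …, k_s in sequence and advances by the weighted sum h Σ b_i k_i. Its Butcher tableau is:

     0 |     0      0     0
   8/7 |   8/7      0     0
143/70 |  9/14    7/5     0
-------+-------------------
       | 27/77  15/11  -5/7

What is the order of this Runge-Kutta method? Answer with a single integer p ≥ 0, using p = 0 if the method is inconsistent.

1

b = (27/77, 15/11, -5/7)
c = (0, 8/7, 143/70)
Ac = (0, 0, 8/5)
Σ b_i: 27/77·1 + 15/11·1 + (-5/7)·1 = 1 ✓
b·c: 15/11·8/7 + (-5/7)·143/70 = 107/1078 ≠ 1/2 ⇒ order 1.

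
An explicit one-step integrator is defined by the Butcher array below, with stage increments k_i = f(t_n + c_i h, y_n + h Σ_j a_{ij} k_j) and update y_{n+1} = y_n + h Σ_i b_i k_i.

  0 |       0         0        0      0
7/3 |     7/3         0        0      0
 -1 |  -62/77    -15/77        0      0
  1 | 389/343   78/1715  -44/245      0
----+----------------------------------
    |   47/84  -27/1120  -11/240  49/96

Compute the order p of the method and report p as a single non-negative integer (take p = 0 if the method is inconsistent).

4

b = (47/84, -27/1120, -11/240, 49/96)
c = (0, 7/3, -1, 1)
Ac = (0, 0, -5/11, 2/7)
Σ b_i: 47/84·1 + (-27/1120)·1 + (-11/240)·1 + 49/96·1 = 1 ✓
b·c: (-27/1120)·7/3 + (-11/240)·(-1) + 49/96·1 = 1/2 ✓
b·c²: (-27/1120)·49/9 + (-11/240)·1 + 49/96·1 = 1/3 ✓
b·Ac: (-11/240)·(-5/11) + 49/96·2/7 = 1/6 ✓
b·c³: (-27/1120)·343/27 + (-11/240)·(-1) + 49/96·1 = 1/4 ✓
b·(c∘Ac): (-11/240)·5/11 + 49/96·2/7 = 1/8 ✓
b·Ac²: (-11/240)·(-35/33) + 49/96·10/147 = 1/12 ✓
b·A²c: 49/96·4/49 = 1/24 ✓; 4 stages ⇒ order 4.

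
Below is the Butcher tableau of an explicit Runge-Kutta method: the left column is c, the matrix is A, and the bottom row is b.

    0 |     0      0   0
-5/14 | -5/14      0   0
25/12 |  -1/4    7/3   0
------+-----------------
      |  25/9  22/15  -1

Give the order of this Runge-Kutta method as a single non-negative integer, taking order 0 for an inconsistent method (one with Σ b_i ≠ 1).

0

b = (25/9, 22/15, -1)
c = (0, -5/14, 25/12)
Ac = (0, 0, -5/6)
Σ b_i: 25/9·1 + 22/15·1 + (-1)·1 = 146/45 ≠ 1 ⇒ order 0.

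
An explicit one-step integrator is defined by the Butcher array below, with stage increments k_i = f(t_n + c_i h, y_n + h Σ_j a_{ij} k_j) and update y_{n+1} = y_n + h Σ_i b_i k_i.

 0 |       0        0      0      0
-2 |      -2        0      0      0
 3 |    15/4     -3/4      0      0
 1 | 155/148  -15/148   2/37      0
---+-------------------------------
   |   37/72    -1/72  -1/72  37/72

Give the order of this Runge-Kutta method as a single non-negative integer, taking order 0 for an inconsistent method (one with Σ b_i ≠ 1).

b = (37/72, -1/72, -1/72, 37/72)
c = (0, -2, 3, 1)
Ac = (0, 0, 3/2, 27/74)
Σ b_i: 37/72·1 + (-1/72)·1 + (-1/72)·1 + 37/72·1 = 1 ✓
b·c: (-1/72)·(-2) + (-1/72)·3 + 37/72·1 = 1/2 ✓
b·c²: (-1/72)·4 + (-1/72)·9 + 37/72·1 = 1/3 ✓
b·Ac: (-1/72)·3/2 + 37/72·27/74 = 1/6 ✓
b·c³: (-1/72)·(-8) + (-1/72)·27 + 37/72·1 = 1/4 ✓
b·(c∘Ac): (-1/72)·9/2 + 37/72·27/74 = 1/8 ✓
b·Ac²: (-1/72)·(-3) + 37/72·3/37 = 1/12 ✓
b·A²c: 37/72·3/37 = 1/24 ✓; 4 stages ⇒ order 4.

4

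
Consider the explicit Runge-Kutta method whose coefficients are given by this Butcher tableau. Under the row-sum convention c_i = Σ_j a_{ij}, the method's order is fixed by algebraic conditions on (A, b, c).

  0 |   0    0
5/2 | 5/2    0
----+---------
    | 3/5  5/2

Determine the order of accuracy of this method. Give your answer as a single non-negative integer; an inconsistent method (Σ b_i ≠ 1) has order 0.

0

b = (3/5, 5/2)
c = (0, 5/2)
Σ b_i: 3/5·1 + 5/2·1 = 31/10 ≠ 1 ⇒ order 0.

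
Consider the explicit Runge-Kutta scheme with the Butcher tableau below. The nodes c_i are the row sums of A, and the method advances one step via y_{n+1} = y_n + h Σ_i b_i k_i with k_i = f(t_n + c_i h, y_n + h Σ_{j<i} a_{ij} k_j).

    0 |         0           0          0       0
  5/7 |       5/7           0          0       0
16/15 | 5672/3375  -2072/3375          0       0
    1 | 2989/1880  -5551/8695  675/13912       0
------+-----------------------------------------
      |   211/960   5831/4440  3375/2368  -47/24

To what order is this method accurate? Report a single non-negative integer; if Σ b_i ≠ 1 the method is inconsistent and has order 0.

b = (211/960, 5831/4440, 3375/2368, -47/24)
c = (0, 5/7, 16/15, 1)
Ac = (0, 0, -296/675, -19/47)
Σ b_i: 211/960·1 + 5831/4440·1 + 3375/2368·1 + (-47/24)·1 = 1 ✓
b·c: 5831/4440·5/7 + 3375/2368·16/15 + (-47/24)·1 = 1/2 ✓
b·c²: 5831/4440·25/49 + 3375/2368·256/225 + (-47/24)·1 = 1/3 ✓
b·Ac: 3375/2368·(-296/675) + (-47/24)·(-19/47) = 1/6 ✓
b·c³: 5831/4440·125/343 + 3375/2368·4096/3375 + (-47/24)·1 = 1/4 ✓
b·(c∘Ac): 3375/2368·(-4736/10125) + (-47/24)·(-19/47) = 1/8 ✓
b·Ac²: 3375/2368·(-296/945) + (-47/24)·(-89/329) = 1/12 ✓
b·A²c: (-47/24)·(-1/47) = 1/24 ✓; 4 stages ⇒ order 4.

4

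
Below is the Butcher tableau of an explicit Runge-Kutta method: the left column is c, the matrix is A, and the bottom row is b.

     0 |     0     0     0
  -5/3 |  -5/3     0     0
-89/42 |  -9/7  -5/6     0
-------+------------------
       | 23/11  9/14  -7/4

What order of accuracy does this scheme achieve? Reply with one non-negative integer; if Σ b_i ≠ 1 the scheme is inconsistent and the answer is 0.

0

b = (23/11, 9/14, -7/4)
c = (0, -5/3, -89/42)
Ac = (0, 0, 25/18)
Σ b_i: 23/11·1 + 9/14·1 + (-7/4)·1 = 303/308 ≠ 1 ⇒ order 0.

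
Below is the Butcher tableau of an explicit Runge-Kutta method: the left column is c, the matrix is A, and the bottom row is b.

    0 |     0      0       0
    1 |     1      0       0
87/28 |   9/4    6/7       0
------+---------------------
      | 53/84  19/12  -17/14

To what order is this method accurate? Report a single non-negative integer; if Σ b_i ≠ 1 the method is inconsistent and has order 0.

b = (53/84, 19/12, -17/14)
c = (0, 1, 87/28)
Ac = (0, 0, 6/7)
Σ b_i: 53/84·1 + 19/12·1 + (-17/14)·1 = 1 ✓
b·c: 19/12·1 + (-17/14)·87/28 = -2575/1176 ≠ 1/2 ⇒ order 1.

1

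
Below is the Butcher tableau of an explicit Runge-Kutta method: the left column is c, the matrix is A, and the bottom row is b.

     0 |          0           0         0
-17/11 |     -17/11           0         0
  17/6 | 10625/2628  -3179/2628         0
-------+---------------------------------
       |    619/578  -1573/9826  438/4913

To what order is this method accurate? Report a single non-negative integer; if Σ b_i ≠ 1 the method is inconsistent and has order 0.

b = (619/578, -1573/9826, 438/4913)
c = (0, -17/11, 17/6)
Ac = (0, 0, 4913/2628)
Σ b_i: 619/578·1 + (-1573/9826)·1 + 438/4913·1 = 1 ✓
b·c: (-1573/9826)·(-17/11) + 438/4913·17/6 = 1/2 ✓
b·c²: (-1573/9826)·289/121 + 438/4913·289/36 = 1/3 ✓
b·Ac: 438/4913·4913/2628 = 1/6 ✓; 3 stages ⇒ order 3.

3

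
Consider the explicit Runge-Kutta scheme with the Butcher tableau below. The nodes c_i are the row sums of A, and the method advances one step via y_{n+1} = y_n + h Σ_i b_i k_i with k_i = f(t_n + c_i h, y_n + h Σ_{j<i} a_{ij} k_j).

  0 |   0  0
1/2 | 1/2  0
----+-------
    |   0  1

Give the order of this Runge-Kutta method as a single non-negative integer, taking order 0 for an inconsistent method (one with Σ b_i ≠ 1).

b = (0, 1)
c = (0, 1/2)
Σ b_i: 1·1 = 1 ✓
b·c: 1·1/2 = 1/2 ✓; 2 stages ⇒ order 2.

2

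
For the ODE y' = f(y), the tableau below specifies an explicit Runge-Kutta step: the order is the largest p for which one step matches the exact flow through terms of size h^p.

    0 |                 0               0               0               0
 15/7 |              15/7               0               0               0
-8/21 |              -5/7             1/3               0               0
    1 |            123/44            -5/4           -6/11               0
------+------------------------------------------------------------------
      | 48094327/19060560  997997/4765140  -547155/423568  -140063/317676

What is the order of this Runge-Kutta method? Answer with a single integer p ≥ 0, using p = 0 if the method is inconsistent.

b = (48094327/19060560, 997997/4765140, -547155/423568, -140063/317676)
c = (0, 15/7, -8/21, 1)
Ac = (0, 0, 5/7, -761/308)
Σ b_i: 48094327/19060560·1 + 997997/4765140·1 + (-547155/423568)·1 + (-140063/317676)·1 = 1 ✓
b·c: 997997/4765140·15/7 + (-547155/423568)·(-8/21) + (-140063/317676)·1 = 1/2 ✓
b·c²: 997997/4765140·225/49 + (-547155/423568)·64/441 + (-140063/317676)·1 = 1/3 ✓
b·Ac: (-547155/423568)·5/7 + (-140063/317676)·(-761/308) = 1/6 ✓
b·c³: 997997/4765140·3375/343 + (-547155/423568)·(-512/9261) + (-140063/317676)·1 = 6581767/3891531 ≠ 1/4 ⇒ order 3.
b·(c∘Ac): (-547155/423568)·(-40/147) + (-140063/317676)·(-761/308) = 12816413/8894928 ≠ 1/8
b·Ac²: (-547155/423568)·75/49 + (-140063/317676)·(-37637/6468) = 280363/476514 ≠ 1/12
b·A²c: (-140063/317676)·(-30/77) = 9095/52946 ≠ 1/24

3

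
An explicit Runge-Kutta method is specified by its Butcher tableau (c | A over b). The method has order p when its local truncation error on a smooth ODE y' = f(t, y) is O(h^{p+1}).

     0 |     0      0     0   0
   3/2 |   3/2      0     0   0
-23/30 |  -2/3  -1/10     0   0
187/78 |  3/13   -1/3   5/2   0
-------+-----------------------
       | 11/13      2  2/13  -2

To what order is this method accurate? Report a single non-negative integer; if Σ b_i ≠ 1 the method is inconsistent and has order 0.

1

b = (11/13, 2, 2/13, -2)
c = (0, 3/2, -23/30, 187/78)
Ac = (0, 0, -3/20, -29/12)
Σ b_i: 11/13·1 + 2·1 + 2/13·1 + (-2)·1 = 1 ✓
b·c: 2·3/2 + 2/13·(-23/30) + (-2)·187/78 = -373/195 ≠ 1/2 ⇒ order 1.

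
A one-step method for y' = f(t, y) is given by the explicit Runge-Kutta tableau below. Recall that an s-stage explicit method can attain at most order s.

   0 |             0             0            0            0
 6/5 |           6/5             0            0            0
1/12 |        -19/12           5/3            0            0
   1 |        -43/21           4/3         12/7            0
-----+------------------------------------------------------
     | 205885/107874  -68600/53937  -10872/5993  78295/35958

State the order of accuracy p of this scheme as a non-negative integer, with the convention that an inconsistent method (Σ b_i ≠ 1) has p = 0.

3

b = (205885/107874, -68600/53937, -10872/5993, 78295/35958)
c = (0, 6/5, 1/12, 1)
Ac = (0, 0, 2, 61/35)
Σ b_i: 205885/107874·1 + (-68600/53937)·1 + (-10872/5993)·1 + 78295/35958·1 = 1 ✓
b·c: (-68600/53937)·6/5 + (-10872/5993)·1/12 + 78295/35958·1 = 1/2 ✓
b·c²: (-68600/53937)·36/25 + (-10872/5993)·1/144 + 78295/35958·1 = 1/3 ✓
b·Ac: (-10872/5993)·2 + 78295/35958·61/35 = 1/6 ✓
b·c³: (-68600/53937)·216/125 + (-10872/5993)·1/1728 + 78295/35958·1 = -5133/239720 ≠ 1/4 ⇒ order 3.
b·(c∘Ac): (-10872/5993)·1/6 + 78295/35958·61/35 = 125585/35958 ≠ 1/8
b·Ac²: (-10872/5993)·12/5 + 78295/35958·4057/2100 = -317899/2157480 ≠ 1/12
b·A²c: 78295/35958·24/7 = 44740/5993 ≠ 1/24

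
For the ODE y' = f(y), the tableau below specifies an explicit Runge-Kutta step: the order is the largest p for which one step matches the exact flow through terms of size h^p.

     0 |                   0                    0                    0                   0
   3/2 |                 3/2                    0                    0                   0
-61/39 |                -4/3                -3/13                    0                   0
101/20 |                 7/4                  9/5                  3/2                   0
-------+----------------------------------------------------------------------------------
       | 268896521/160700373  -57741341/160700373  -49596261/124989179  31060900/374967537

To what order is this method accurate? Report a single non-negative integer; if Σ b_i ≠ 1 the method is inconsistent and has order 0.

3

b = (268896521/160700373, -57741341/160700373, -49596261/124989179, 31060900/374967537)
c = (0, 3/2, -61/39, 101/20)
Ac = (0, 0, -9/26, 23/65)
Σ b_i: 268896521/160700373·1 + (-57741341/160700373)·1 + (-49596261/124989179)·1 + 31060900/374967537·1 = 1 ✓
b·c: (-57741341/160700373)·3/2 + (-49596261/124989179)·(-61/39) + 31060900/374967537·101/20 = 1/2 ✓
b·c²: (-57741341/160700373)·9/4 + (-49596261/124989179)·3721/1521 + 31060900/374967537·10201/400 = 1/3 ✓
b·Ac: (-49596261/124989179)·(-9/26) + 31060900/374967537·23/65 = 1/6 ✓
b·c³: (-57741341/160700373)·27/8 + (-49596261/124989179)·(-226981/59319) + 31060900/374967537·1030301/8000 = 1834060287103/167128387920 ≠ 1/4 ⇒ order 3.
b·(c∘Ac): (-49596261/124989179)·183/338 + 31060900/374967537·2323/1300 = -7158229/107133582 ≠ 1/8
b·Ac²: (-49596261/124989179)·(-27/52) + 31060900/374967537·78277/10140 = 49457338643/58494935772 ≠ 1/12
b·A²c: 31060900/374967537·(-27/52) = -5375925/124989179 ≠ 1/24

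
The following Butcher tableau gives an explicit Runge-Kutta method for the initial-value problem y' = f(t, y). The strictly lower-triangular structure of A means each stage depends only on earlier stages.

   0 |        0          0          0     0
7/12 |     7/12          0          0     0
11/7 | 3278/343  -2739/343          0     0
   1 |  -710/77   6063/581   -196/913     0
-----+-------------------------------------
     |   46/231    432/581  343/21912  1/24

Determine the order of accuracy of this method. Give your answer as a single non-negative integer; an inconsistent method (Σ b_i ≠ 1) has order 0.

b = (46/231, 432/581, 343/21912, 1/24)
c = (0, 7/12, 11/7, 1)
Ac = (0, 0, -913/196, 23/4)
Σ b_i: 46/231·1 + 432/581·1 + 343/21912·1 + 1/24·1 = 1 ✓
b·c: 432/581·7/12 + 343/21912·11/7 + 1/24·1 = 1/2 ✓
b·c²: 432/581·49/144 + 343/21912·121/49 + 1/24·1 = 1/3 ✓
b·Ac: 343/21912·(-913/196) + 1/24·23/4 = 1/6 ✓
b·c³: 432/581·343/1728 + 343/21912·1331/343 + 1/24·1 = 1/4 ✓
b·(c∘Ac): 343/21912·(-10043/1372) + 1/24·23/4 = 1/8 ✓
b·Ac²: 343/21912·(-913/336) + 1/24·145/48 = 1/12 ✓
b·A²c: 1/24·1 = 1/24 ✓; 4 stages ⇒ order 4.

4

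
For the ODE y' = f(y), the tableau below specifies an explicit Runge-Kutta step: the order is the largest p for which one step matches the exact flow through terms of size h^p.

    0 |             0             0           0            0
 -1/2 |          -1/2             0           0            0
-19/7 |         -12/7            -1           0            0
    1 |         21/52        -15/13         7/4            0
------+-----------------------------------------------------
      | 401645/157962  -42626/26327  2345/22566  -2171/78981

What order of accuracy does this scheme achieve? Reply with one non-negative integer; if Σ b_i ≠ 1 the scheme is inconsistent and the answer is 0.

b = (401645/157962, -42626/26327, 2345/22566, -2171/78981)
c = (0, -1/2, -19/7, 1)
Ac = (0, 0, 1/2, -217/52)
Σ b_i: 401645/157962·1 + (-42626/26327)·1 + 2345/22566·1 + (-2171/78981)·1 = 1 ✓
b·c: (-42626/26327)·(-1/2) + 2345/22566·(-19/7) + (-2171/78981)·1 = 1/2 ✓
b·c²: (-42626/26327)·1/4 + 2345/22566·361/49 + (-2171/78981)·1 = 1/3 ✓
b·Ac: 2345/22566·1/2 + (-2171/78981)·(-217/52) = 1/6 ✓
b·c³: (-42626/26327)·(-1/8) + 2345/22566·(-6859/343) + (-2171/78981)·1 = -1402915/737156 ≠ 1/4 ⇒ order 3.
b·(c∘Ac): 2345/22566·(-19/14) + (-2171/78981)·(-217/52) = -99/3761 ≠ 1/8
b·Ac²: 2345/22566·(-1/4) + (-2171/78981)·1147/91 = -549099/1474312 ≠ 1/12
b·A²c: (-2171/78981)·7/8 = -2171/90264 ≠ 1/24

3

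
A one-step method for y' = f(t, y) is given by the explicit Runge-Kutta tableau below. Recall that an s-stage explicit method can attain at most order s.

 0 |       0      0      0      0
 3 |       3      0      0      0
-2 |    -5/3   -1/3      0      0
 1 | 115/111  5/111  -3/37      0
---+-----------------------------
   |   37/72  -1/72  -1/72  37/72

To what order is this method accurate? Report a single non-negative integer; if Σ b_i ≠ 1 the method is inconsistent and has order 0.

4

b = (37/72, -1/72, -1/72, 37/72)
c = (0, 3, -2, 1)
Ac = (0, 0, -1, 11/37)
Σ b_i: 37/72·1 + (-1/72)·1 + (-1/72)·1 + 37/72·1 = 1 ✓
b·c: (-1/72)·3 + (-1/72)·(-2) + 37/72·1 = 1/2 ✓
b·c²: (-1/72)·9 + (-1/72)·4 + 37/72·1 = 1/3 ✓
b·Ac: (-1/72)·(-1) + 37/72·11/37 = 1/6 ✓
b·c³: (-1/72)·27 + (-1/72)·(-8) + 37/72·1 = 1/4 ✓
b·(c∘Ac): (-1/72)·2 + 37/72·11/37 = 1/8 ✓
b·Ac²: (-1/72)·(-3) + 37/72·3/37 = 1/12 ✓
b·A²c: 37/72·3/37 = 1/24 ✓; 4 stages ⇒ order 4.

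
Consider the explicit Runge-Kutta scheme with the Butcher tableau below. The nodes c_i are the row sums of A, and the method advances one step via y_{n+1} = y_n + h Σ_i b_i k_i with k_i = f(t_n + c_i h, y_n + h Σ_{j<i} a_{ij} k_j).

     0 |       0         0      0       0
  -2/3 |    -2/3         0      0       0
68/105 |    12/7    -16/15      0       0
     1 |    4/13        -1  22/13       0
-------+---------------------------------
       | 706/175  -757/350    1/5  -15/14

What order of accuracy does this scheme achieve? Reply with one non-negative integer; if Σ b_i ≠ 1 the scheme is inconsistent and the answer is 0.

2

b = (706/175, -757/350, 1/5, -15/14)
c = (0, -2/3, 68/105, 1)
Ac = (0, 0, 32/45, 802/455)
Σ b_i: 706/175·1 + (-757/350)·1 + 1/5·1 + (-15/14)·1 = 1 ✓
b·c: (-757/350)·(-2/3) + 1/5·68/105 + (-15/14)·1 = 1/2 ✓
b·c²: (-757/350)·4/9 + 1/5·4624/11025 + (-15/14)·1 = -23873/12250 ≠ 1/3 ⇒ order 2.
b·Ac: 1/5·32/45 + (-15/14)·802/455 = -250291/143325 ≠ 1/6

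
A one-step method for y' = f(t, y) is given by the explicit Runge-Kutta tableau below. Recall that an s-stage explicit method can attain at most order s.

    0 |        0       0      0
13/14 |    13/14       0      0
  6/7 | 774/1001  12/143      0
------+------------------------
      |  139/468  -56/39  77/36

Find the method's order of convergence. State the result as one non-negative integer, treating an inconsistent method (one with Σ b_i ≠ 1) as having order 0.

3

b = (139/468, -56/39, 77/36)
c = (0, 13/14, 6/7)
Ac = (0, 0, 6/77)
Σ b_i: 139/468·1 + (-56/39)·1 + 77/36·1 = 1 ✓
b·c: (-56/39)·13/14 + 77/36·6/7 = 1/2 ✓
b·c²: (-56/39)·169/196 + 77/36·36/49 = 1/3 ✓
b·Ac: 77/36·6/77 = 1/6 ✓; 3 stages ⇒ order 3.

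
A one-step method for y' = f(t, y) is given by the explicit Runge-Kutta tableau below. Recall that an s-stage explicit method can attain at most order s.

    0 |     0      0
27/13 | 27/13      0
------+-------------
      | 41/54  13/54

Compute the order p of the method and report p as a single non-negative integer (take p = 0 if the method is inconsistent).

b = (41/54, 13/54)
c = (0, 27/13)
Σ b_i: 41/54·1 + 13/54·1 = 1 ✓
b·c: 13/54·27/13 = 1/2 ✓; 2 stages ⇒ order 2.

2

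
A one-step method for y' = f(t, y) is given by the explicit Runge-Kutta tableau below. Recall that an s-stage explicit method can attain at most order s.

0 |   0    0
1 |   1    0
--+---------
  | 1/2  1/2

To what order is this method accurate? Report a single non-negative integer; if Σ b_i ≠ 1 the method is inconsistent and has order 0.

2

b = (1/2, 1/2)
c = (0, 1)
Σ b_i: 1/2·1 + 1/2·1 = 1 ✓
b·c: 1/2·1 = 1/2 ✓; 2 stages ⇒ order 2.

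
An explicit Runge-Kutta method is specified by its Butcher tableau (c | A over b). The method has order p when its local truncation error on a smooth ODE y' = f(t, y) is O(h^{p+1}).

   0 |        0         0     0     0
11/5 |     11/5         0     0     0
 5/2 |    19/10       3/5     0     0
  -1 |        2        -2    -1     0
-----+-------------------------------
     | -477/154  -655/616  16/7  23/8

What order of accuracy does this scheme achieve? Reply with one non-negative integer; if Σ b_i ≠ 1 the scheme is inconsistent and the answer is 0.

b = (-477/154, -655/616, 16/7, 23/8)
c = (0, 11/5, 5/2, -1)
Ac = (0, 0, 33/25, -69/10)
Σ b_i: (-477/154)·1 + (-655/616)·1 + 16/7·1 + 23/8·1 = 1 ✓
b·c: (-655/616)·11/5 + 16/7·5/2 + 23/8·(-1) = 1/2 ✓
b·c²: (-655/616)·121/25 + 16/7·25/4 + 23/8·1 = 841/70 ≠ 1/3 ⇒ order 2.
b·Ac: 16/7·33/25 + 23/8·(-69/10) = -47097/2800 ≠ 1/6

2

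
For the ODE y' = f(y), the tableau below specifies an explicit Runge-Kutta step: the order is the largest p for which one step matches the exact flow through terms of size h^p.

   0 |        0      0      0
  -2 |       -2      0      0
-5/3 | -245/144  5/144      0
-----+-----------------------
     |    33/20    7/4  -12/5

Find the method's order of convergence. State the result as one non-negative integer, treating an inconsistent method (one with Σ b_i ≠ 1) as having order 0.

b = (33/20, 7/4, -12/5)
c = (0, -2, -5/3)
Ac = (0, 0, -5/72)
Σ b_i: 33/20·1 + 7/4·1 + (-12/5)·1 = 1 ✓
b·c: 7/4·(-2) + (-12/5)·(-5/3) = 1/2 ✓
b·c²: 7/4·4 + (-12/5)·25/9 = 1/3 ✓
b·Ac: (-12/5)·(-5/72) = 1/6 ✓; 3 stages ⇒ order 3.

3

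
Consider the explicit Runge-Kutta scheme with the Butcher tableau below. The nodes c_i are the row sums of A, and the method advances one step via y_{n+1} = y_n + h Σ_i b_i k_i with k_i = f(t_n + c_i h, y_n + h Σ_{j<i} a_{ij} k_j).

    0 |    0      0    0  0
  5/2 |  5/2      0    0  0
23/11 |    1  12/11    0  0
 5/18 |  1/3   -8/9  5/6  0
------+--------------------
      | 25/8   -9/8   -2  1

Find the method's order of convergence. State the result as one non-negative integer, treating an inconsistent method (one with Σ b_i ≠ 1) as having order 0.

b = (25/8, -9/8, -2, 1)
c = (0, 5/2, 23/11, 5/18)
Ac = (0, 0, 30/11, -95/198)
Σ b_i: 25/8·1 + (-9/8)·1 + (-2)·1 + 1·1 = 1 ✓
b·c: (-9/8)·5/2 + (-2)·23/11 + 1·5/18 = -10639/1584 ≠ 1/2 ⇒ order 1.

1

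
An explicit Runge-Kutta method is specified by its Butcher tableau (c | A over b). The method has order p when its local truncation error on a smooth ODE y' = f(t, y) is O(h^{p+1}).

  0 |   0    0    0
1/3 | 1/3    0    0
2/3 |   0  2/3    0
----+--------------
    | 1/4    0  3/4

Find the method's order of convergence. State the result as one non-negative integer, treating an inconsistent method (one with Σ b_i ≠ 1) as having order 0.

3

b = (1/4, 0, 3/4)
c = (0, 1/3, 2/3)
Ac = (0, 0, 2/9)
Σ b_i: 1/4·1 + 3/4·1 = 1 ✓
b·c: 3/4·2/3 = 1/2 ✓
b·c²: 3/4·4/9 = 1/3 ✓
b·Ac: 3/4·2/9 = 1/6 ✓; 3 stages ⇒ order 3.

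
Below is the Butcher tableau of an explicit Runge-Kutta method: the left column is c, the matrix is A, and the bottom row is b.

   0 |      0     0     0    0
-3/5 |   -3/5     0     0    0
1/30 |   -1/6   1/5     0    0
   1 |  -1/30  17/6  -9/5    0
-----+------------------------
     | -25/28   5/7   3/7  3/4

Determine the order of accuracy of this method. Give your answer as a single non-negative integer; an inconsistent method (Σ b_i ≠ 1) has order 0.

1

b = (-25/28, 5/7, 3/7, 3/4)
c = (0, -3/5, 1/30, 1)
Ac = (0, 0, -3/25, -44/25)
Σ b_i: (-25/28)·1 + 5/7·1 + 3/7·1 + 3/4·1 = 1 ✓
b·c: 5/7·(-3/5) + 3/7·1/30 + 3/4·1 = 47/140 ≠ 1/2 ⇒ order 1.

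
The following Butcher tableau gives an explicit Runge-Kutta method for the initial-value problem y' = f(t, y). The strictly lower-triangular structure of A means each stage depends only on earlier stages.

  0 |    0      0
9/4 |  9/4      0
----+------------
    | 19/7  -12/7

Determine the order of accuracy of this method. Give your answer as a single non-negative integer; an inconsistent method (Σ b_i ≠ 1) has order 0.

1

b = (19/7, -12/7)
c = (0, 9/4)
Σ b_i: 19/7·1 + (-12/7)·1 = 1 ✓
b·c: (-12/7)·9/4 = -27/7 ≠ 1/2 ⇒ order 1.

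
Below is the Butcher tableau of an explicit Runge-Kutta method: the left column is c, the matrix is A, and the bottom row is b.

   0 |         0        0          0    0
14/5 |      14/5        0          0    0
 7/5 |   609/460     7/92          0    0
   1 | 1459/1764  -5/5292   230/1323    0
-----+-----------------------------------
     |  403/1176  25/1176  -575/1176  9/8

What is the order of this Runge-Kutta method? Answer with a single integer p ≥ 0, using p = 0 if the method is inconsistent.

4

b = (403/1176, 25/1176, -575/1176, 9/8)
c = (0, 14/5, 7/5, 1)
Ac = (0, 0, 49/230, 13/54)
Σ b_i: 403/1176·1 + 25/1176·1 + (-575/1176)·1 + 9/8·1 = 1 ✓
b·c: 25/1176·14/5 + (-575/1176)·7/5 + 9/8·1 = 1/2 ✓
b·c²: 25/1176·196/25 + (-575/1176)·49/25 + 9/8·1 = 1/3 ✓
b·Ac: (-575/1176)·49/230 + 9/8·13/54 = 1/6 ✓
b·c³: 25/1176·2744/125 + (-575/1176)·343/125 + 9/8·1 = 1/4 ✓
b·(c∘Ac): (-575/1176)·343/1150 + 9/8·13/54 = 1/8 ✓
b·Ac²: (-575/1176)·343/575 + 9/8·1/3 = 1/12 ✓
b·A²c: 9/8·1/27 = 1/24 ✓; 4 stages ⇒ order 4.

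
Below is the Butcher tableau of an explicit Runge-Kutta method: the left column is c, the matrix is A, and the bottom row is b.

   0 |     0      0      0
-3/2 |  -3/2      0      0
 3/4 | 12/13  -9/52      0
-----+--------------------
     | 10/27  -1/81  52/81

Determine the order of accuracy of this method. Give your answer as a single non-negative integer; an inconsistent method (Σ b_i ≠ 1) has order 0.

b = (10/27, -1/81, 52/81)
c = (0, -3/2, 3/4)
Ac = (0, 0, 27/104)
Σ b_i: 10/27·1 + (-1/81)·1 + 52/81·1 = 1 ✓
b·c: (-1/81)·(-3/2) + 52/81·3/4 = 1/2 ✓
b·c²: (-1/81)·9/4 + 52/81·9/16 = 1/3 ✓
b·Ac: 52/81·27/104 = 1/6 ✓; 3 stages ⇒ order 3.

3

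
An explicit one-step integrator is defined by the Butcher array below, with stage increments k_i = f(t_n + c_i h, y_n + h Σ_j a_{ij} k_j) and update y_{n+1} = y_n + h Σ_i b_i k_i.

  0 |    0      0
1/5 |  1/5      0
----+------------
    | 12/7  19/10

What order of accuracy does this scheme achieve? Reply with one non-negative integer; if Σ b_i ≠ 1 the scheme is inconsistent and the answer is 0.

b = (12/7, 19/10)
c = (0, 1/5)
Σ b_i: 12/7·1 + 19/10·1 = 253/70 ≠ 1 ⇒ order 0.

0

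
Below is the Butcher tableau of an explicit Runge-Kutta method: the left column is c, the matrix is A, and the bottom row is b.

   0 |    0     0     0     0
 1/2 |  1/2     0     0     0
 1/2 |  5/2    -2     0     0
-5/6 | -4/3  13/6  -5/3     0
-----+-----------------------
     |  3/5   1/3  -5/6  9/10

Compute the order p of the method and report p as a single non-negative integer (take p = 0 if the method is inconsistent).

b = (3/5, 1/3, -5/6, 9/10)
c = (0, 1/2, 1/2, -5/6)
Ac = (0, 0, -1, 1/4)
Σ b_i: 3/5·1 + 1/3·1 + (-5/6)·1 + 9/10·1 = 1 ✓
b·c: 1/3·1/2 + (-5/6)·1/2 + 9/10·(-5/6) = -1 ≠ 1/2 ⇒ order 1.

1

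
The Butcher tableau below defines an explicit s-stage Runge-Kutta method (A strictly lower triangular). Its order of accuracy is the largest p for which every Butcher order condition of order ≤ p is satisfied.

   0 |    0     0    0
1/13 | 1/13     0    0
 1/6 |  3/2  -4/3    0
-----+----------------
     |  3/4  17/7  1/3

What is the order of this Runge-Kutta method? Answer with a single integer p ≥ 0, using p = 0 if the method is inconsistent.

b = (3/4, 17/7, 1/3)
c = (0, 1/13, 1/6)
Ac = (0, 0, -4/39)
Σ b_i: 3/4·1 + 17/7·1 + 1/3·1 = 295/84 ≠ 1 ⇒ order 0.

0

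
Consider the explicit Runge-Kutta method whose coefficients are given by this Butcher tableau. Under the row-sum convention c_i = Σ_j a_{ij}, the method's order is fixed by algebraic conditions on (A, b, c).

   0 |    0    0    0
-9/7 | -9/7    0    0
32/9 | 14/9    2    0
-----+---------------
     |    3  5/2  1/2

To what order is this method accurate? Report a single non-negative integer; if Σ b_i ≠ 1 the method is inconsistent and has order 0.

0

b = (3, 5/2, 1/2)
c = (0, -9/7, 32/9)
Ac = (0, 0, -18/7)
Σ b_i: 3·1 + 5/2·1 + 1/2·1 = 6 ≠ 1 ⇒ order 0.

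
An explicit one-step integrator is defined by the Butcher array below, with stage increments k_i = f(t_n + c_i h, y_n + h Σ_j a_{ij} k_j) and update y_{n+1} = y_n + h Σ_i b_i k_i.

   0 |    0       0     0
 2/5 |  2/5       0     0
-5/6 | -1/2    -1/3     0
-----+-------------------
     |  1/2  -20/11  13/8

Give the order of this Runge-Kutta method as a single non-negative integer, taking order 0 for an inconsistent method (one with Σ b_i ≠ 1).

b = (1/2, -20/11, 13/8)
c = (0, 2/5, -5/6)
Ac = (0, 0, -2/15)
Σ b_i: 1/2·1 + (-20/11)·1 + 13/8·1 = 27/88 ≠ 1 ⇒ order 0.

0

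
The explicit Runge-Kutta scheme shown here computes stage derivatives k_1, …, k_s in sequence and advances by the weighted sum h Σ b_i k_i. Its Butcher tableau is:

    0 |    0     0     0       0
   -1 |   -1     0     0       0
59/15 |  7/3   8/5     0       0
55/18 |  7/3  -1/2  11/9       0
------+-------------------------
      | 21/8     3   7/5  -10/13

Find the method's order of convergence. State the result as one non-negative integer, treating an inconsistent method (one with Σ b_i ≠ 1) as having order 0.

b = (21/8, 3, 7/5, -10/13)
c = (0, -1, 59/15, 55/18)
Ac = (0, 0, -8/5, 1433/270)
Σ b_i: 21/8·1 + 3·1 + 7/5·1 + (-10/13)·1 = 3253/520 ≠ 1 ⇒ order 0.

0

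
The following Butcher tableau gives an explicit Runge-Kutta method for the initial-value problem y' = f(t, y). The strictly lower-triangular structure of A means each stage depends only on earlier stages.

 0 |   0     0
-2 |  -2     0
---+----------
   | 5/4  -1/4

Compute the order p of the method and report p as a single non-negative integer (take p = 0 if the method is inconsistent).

b = (5/4, -1/4)
c = (0, -2)
Σ b_i: 5/4·1 + (-1/4)·1 = 1 ✓
b·c: (-1/4)·(-2) = 1/2 ✓; 2 stages ⇒ order 2.

2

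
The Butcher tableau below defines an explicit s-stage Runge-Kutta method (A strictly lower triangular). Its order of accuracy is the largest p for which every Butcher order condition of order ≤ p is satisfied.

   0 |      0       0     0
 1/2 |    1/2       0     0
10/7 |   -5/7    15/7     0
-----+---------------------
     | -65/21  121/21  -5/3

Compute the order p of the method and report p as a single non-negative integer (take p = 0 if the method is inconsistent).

b = (-65/21, 121/21, -5/3)
c = (0, 1/2, 10/7)
Ac = (0, 0, 15/14)
Σ b_i: (-65/21)·1 + 121/21·1 + (-5/3)·1 = 1 ✓
b·c: 121/21·1/2 + (-5/3)·10/7 = 1/2 ✓
b·c²: 121/21·1/4 + (-5/3)·100/49 = -1153/588 ≠ 1/3 ⇒ order 2.
b·Ac: (-5/3)·15/14 = -25/14 ≠ 1/6

2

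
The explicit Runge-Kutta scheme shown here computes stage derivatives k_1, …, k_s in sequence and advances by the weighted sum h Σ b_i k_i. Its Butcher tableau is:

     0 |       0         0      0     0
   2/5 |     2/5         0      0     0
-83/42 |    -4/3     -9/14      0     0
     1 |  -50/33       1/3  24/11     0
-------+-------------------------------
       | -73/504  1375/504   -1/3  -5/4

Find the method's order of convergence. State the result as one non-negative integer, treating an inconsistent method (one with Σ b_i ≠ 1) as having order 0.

2

b = (-73/504, 1375/504, -1/3, -5/4)
c = (0, 2/5, -83/42, 1)
Ac = (0, 0, -9/35, -4826/1155)
Σ b_i: (-73/504)·1 + 1375/504·1 + (-1/3)·1 + (-5/4)·1 = 1 ✓
b·c: 1375/504·2/5 + (-1/3)·(-83/42) + (-5/4)·1 = 1/2 ✓
b·c²: 1375/504·4/25 + (-1/3)·6889/1764 + (-5/4)·1 = -5597/2646 ≠ 1/3 ⇒ order 2.
b·Ac: (-1/3)·(-9/35) + (-5/4)·(-4826/1155) = 12263/2310 ≠ 1/6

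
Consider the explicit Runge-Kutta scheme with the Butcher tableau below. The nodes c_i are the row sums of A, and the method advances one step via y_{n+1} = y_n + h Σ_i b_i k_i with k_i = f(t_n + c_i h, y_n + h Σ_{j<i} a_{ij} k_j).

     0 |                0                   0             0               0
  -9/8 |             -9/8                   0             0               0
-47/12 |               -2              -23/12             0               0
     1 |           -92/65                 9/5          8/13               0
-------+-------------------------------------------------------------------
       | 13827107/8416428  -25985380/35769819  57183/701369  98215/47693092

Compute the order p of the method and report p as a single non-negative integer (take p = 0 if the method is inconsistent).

b = (13827107/8416428, -25985380/35769819, 57183/701369, 98215/47693092)
c = (0, -9/8, -47/12, 1)
Ac = (0, 0, 69/32, -6919/1560)
Σ b_i: 13827107/8416428·1 + (-25985380/35769819)·1 + 57183/701369·1 + 98215/47693092·1 = 1 ✓
b·c: (-25985380/35769819)·(-9/8) + 57183/701369·(-47/12) + 98215/47693092·1 = 1/2 ✓
b·c²: (-25985380/35769819)·81/64 + 57183/701369·2209/144 + 98215/47693092·1 = 1/3 ✓
b·Ac: 57183/701369·69/32 + 98215/47693092·(-6919/1560) = 1/6 ✓
b·c³: (-25985380/35769819)·(-729/512) + 57183/701369·(-103823/1728) + 98215/47693092·1 = -3120540851/807977088 ≠ 1/4 ⇒ order 3.
b·(c∘Ac): 57183/701369·(-1081/128) + 98215/47693092·(-6919/1560) = -187904377/269325696 ≠ 1/8
b·Ac²: 57183/701369·(-621/256) + 98215/47693092·438733/37440 = -74534419/429237828 ≠ 1/12
b·A²c: 98215/47693092·69/52 = 521295/190772368 ≠ 1/24

3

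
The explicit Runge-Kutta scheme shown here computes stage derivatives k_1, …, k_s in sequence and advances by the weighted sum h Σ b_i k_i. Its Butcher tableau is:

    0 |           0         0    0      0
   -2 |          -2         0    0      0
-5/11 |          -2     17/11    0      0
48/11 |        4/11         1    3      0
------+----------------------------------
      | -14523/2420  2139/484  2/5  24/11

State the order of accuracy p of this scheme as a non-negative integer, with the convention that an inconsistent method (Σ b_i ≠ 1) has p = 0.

2

b = (-14523/2420, 2139/484, 2/5, 24/11)
c = (0, -2, -5/11, 48/11)
Ac = (0, 0, -34/11, -37/11)
Σ b_i: (-14523/2420)·1 + 2139/484·1 + 2/5·1 + 24/11·1 = 1 ✓
b·c: 2139/484·(-2) + 2/5·(-5/11) + 24/11·48/11 = 1/2 ✓
b·c²: 2139/484·4 + 2/5·25/121 + 24/11·2304/121 = 78935/1331 ≠ 1/3 ⇒ order 2.
b·Ac: 2/5·(-34/11) + 24/11·(-37/11) = -5188/605 ≠ 1/6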